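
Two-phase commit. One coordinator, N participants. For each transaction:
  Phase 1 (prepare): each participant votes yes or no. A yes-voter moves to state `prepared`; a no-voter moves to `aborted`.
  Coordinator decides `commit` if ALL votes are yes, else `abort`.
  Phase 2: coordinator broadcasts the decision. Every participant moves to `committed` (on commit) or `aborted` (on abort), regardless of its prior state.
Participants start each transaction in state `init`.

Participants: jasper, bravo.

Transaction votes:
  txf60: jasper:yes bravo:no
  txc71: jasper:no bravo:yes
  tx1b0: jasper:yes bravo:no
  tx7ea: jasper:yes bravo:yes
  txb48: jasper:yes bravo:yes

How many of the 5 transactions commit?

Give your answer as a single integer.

txf60: no from bravo -> abort (commits=0)
txc71: no from jasper -> abort (commits=0)
tx1b0: no from bravo -> abort (commits=0)
tx7ea: all yes -> commit (commits=1)
txb48: all yes -> commit (commits=2)

Answer: 2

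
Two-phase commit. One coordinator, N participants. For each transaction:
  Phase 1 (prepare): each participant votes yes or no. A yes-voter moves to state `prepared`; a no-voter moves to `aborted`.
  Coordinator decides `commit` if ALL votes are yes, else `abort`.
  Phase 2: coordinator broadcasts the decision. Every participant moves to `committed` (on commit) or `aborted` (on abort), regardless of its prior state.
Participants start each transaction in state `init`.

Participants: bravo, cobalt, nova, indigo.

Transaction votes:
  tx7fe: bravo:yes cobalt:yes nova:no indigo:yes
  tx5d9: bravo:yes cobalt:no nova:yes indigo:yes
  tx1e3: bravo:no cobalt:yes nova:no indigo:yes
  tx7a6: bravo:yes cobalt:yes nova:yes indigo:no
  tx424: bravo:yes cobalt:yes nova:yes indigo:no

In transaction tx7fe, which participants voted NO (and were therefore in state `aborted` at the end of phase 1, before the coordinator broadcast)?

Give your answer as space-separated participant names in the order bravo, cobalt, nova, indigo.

Txn tx7fe phase 1: bravo yes -> prepared; cobalt yes -> prepared; nova no -> aborted; indigo yes -> prepared

Answer: nova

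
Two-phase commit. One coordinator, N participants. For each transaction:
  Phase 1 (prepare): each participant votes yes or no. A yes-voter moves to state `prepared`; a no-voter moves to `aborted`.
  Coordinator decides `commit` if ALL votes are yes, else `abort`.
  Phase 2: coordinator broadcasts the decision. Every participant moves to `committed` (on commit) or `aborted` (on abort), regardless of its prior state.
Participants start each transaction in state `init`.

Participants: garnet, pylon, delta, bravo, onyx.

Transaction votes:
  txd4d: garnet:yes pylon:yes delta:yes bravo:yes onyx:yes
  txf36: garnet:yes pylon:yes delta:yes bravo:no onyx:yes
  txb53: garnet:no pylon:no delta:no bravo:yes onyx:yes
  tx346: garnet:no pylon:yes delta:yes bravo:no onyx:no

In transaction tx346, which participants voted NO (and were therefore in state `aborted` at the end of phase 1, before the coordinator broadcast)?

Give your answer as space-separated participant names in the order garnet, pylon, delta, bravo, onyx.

Answer: garnet bravo onyx

Derivation:
Txn tx346 phase 1: garnet no -> aborted; pylon yes -> prepared; delta yes -> prepared; bravo no -> aborted; onyx no -> aborted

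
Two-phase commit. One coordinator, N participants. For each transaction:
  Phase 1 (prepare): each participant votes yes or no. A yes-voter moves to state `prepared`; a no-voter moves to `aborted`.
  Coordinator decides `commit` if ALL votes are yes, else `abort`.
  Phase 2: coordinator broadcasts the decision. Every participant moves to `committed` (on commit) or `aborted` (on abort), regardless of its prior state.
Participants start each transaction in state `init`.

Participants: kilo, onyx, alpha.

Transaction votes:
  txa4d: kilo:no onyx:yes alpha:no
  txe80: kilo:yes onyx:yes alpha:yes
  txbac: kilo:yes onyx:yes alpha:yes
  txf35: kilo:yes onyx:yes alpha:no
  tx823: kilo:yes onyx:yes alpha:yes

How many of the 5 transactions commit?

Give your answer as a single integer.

txa4d: no from kilo, alpha -> abort (commits=0)
txe80: all yes -> commit (commits=1)
txbac: all yes -> commit (commits=2)
txf35: no from alpha -> abort (commits=2)
tx823: all yes -> commit (commits=3)

Answer: 3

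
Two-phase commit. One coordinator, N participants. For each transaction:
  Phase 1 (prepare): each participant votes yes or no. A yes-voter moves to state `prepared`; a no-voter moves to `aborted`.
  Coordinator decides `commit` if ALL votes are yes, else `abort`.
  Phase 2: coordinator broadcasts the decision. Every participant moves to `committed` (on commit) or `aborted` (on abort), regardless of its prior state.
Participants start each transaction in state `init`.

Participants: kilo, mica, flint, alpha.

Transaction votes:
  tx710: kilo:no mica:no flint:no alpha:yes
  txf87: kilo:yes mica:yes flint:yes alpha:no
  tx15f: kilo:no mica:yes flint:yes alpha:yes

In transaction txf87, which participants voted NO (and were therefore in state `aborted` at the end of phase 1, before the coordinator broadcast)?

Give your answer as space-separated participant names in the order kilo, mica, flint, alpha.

Txn txf87 phase 1: kilo yes -> prepared; mica yes -> prepared; flint yes -> prepared; alpha no -> aborted

Answer: alpha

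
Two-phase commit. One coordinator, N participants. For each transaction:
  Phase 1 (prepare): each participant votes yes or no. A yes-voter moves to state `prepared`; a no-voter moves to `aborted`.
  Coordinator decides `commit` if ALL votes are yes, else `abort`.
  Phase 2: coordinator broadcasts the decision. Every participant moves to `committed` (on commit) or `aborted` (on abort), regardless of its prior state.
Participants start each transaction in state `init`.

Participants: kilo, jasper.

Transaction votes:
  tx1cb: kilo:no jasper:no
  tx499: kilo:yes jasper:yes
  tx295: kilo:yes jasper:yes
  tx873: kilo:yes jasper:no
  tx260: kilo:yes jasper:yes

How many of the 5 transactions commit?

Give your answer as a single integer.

tx1cb: no from kilo, jasper -> abort (commits=0)
tx499: all yes -> commit (commits=1)
tx295: all yes -> commit (commits=2)
tx873: no from jasper -> abort (commits=2)
tx260: all yes -> commit (commits=3)

Answer: 3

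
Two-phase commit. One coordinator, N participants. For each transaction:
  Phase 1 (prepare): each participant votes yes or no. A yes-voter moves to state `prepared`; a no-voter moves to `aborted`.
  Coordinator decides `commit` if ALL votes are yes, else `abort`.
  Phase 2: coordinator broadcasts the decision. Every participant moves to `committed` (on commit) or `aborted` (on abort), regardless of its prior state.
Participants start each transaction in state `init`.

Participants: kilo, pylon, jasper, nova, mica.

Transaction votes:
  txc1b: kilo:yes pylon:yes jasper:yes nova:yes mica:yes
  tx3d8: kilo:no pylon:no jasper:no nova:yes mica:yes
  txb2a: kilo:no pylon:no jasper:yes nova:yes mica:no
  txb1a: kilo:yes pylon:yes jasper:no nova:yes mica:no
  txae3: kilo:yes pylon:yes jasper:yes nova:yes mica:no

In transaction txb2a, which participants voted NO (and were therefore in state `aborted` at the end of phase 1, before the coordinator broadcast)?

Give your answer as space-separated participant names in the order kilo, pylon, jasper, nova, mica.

Answer: kilo pylon mica

Derivation:
Txn txb2a phase 1: kilo no -> aborted; pylon no -> aborted; jasper yes -> prepared; nova yes -> prepared; mica no -> aborted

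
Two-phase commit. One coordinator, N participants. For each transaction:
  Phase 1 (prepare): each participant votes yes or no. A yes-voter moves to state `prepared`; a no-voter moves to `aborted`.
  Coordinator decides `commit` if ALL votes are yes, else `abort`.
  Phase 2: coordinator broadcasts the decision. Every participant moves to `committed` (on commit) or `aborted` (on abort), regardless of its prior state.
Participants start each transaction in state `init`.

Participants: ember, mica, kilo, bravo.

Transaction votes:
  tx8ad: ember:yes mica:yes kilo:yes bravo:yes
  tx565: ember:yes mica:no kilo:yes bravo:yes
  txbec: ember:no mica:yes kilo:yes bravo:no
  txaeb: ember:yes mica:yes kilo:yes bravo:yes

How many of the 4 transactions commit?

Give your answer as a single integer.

Answer: 2

Derivation:
tx8ad: all yes -> commit (commits=1)
tx565: no from mica -> abort (commits=1)
txbec: no from ember, bravo -> abort (commits=1)
txaeb: all yes -> commit (commits=2)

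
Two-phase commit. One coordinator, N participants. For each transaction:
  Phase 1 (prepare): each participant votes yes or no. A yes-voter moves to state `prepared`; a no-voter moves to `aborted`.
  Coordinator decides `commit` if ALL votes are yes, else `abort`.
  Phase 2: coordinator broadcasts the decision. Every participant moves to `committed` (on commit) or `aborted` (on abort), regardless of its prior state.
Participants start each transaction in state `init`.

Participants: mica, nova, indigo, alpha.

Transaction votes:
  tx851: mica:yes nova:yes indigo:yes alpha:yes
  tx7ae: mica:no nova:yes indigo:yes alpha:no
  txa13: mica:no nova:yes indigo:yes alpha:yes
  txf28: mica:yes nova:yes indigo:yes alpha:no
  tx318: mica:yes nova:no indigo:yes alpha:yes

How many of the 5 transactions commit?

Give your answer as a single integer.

tx851: all yes -> commit (commits=1)
tx7ae: no from mica, alpha -> abort (commits=1)
txa13: no from mica -> abort (commits=1)
txf28: no from alpha -> abort (commits=1)
tx318: no from nova -> abort (commits=1)

Answer: 1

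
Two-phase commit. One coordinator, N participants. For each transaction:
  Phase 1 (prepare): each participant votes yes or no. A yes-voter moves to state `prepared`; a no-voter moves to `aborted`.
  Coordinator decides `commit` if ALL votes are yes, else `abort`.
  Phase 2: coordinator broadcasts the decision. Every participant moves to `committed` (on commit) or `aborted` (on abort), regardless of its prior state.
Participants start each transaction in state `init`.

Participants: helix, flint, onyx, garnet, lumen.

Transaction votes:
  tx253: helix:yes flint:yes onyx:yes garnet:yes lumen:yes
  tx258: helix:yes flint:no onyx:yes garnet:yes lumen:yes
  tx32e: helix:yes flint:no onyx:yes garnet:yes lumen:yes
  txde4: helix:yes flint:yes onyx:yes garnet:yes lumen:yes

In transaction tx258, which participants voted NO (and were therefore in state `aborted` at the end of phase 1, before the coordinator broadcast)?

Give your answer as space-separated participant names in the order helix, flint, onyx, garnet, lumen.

Answer: flint

Derivation:
Txn tx258 phase 1: helix yes -> prepared; flint no -> aborted; onyx yes -> prepared; garnet yes -> prepared; lumen yes -> prepared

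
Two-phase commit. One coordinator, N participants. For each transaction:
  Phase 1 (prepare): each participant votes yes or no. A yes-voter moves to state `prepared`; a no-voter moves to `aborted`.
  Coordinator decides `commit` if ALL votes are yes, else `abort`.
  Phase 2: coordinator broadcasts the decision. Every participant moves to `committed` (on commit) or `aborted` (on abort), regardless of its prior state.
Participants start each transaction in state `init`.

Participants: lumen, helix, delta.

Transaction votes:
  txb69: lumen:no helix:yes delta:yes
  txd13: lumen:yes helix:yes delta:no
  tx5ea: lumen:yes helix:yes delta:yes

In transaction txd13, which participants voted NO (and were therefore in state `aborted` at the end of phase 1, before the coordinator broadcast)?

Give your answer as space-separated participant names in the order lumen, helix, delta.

Answer: delta

Derivation:
Txn txd13 phase 1: lumen yes -> prepared; helix yes -> prepared; delta no -> aborted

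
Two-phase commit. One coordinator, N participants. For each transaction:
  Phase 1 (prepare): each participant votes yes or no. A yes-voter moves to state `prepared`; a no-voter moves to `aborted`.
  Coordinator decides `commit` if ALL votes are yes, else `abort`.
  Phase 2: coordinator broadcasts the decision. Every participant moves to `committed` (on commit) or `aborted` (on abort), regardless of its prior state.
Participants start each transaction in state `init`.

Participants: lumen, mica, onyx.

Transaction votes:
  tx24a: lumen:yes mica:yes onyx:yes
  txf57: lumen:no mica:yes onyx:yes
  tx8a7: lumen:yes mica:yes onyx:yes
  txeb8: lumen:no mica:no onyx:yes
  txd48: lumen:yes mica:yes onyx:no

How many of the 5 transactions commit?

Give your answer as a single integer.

tx24a: all yes -> commit (commits=1)
txf57: no from lumen -> abort (commits=1)
tx8a7: all yes -> commit (commits=2)
txeb8: no from lumen, mica -> abort (commits=2)
txd48: no from onyx -> abort (commits=2)

Answer: 2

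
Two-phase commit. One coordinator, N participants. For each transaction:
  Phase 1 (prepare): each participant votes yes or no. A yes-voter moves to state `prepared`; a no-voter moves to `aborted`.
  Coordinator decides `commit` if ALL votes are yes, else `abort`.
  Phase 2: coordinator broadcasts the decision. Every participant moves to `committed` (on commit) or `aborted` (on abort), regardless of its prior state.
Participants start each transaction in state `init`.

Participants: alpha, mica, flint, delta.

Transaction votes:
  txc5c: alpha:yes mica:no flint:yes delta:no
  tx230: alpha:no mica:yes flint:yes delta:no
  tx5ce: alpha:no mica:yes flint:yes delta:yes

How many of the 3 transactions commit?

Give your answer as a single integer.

Answer: 0

Derivation:
txc5c: no from mica, delta -> abort (commits=0)
tx230: no from alpha, delta -> abort (commits=0)
tx5ce: no from alpha -> abort (commits=0)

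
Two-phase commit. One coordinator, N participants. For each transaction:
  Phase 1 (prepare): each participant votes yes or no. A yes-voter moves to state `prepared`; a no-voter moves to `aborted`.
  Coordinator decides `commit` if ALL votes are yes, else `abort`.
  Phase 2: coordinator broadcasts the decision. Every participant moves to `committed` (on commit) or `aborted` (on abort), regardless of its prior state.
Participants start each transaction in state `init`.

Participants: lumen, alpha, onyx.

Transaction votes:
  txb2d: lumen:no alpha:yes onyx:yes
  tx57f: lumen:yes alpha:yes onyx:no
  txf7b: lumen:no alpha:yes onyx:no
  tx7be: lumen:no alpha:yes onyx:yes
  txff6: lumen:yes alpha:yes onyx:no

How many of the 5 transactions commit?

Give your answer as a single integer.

txb2d: no from lumen -> abort (commits=0)
tx57f: no from onyx -> abort (commits=0)
txf7b: no from lumen, onyx -> abort (commits=0)
tx7be: no from lumen -> abort (commits=0)
txff6: no from onyx -> abort (commits=0)

Answer: 0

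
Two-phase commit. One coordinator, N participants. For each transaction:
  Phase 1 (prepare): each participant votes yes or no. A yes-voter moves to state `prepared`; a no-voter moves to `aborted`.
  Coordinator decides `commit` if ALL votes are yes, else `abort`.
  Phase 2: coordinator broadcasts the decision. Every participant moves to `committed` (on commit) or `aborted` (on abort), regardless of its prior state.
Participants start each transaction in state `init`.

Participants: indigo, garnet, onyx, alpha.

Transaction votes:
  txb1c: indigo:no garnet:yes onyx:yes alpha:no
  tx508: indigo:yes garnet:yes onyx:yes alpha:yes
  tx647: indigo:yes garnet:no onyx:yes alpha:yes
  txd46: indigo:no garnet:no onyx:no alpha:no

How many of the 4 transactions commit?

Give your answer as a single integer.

txb1c: no from indigo, alpha -> abort (commits=0)
tx508: all yes -> commit (commits=1)
tx647: no from garnet -> abort (commits=1)
txd46: no from indigo, garnet, onyx, alpha -> abort (commits=1)

Answer: 1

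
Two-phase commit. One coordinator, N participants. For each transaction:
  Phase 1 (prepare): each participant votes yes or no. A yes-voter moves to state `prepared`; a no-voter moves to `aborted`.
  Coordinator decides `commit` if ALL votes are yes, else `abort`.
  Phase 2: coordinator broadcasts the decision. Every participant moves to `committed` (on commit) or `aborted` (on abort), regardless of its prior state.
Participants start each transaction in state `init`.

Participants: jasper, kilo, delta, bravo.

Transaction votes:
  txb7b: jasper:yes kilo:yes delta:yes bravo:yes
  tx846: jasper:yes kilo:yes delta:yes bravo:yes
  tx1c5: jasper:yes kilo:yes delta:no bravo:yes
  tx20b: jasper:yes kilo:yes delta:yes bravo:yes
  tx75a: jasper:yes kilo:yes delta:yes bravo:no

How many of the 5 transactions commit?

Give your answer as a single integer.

Answer: 3

Derivation:
txb7b: all yes -> commit (commits=1)
tx846: all yes -> commit (commits=2)
tx1c5: no from delta -> abort (commits=2)
tx20b: all yes -> commit (commits=3)
tx75a: no from bravo -> abort (commits=3)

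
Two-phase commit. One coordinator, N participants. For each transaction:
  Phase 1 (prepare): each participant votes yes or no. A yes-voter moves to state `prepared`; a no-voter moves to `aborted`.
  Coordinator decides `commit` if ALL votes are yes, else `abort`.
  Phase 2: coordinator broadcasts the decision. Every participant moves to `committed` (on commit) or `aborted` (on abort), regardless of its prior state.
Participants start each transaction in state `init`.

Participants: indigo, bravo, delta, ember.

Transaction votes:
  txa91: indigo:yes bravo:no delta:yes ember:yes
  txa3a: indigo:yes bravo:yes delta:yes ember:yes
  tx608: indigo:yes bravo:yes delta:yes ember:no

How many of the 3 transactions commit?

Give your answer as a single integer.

Answer: 1

Derivation:
txa91: no from bravo -> abort (commits=0)
txa3a: all yes -> commit (commits=1)
tx608: no from ember -> abort (commits=1)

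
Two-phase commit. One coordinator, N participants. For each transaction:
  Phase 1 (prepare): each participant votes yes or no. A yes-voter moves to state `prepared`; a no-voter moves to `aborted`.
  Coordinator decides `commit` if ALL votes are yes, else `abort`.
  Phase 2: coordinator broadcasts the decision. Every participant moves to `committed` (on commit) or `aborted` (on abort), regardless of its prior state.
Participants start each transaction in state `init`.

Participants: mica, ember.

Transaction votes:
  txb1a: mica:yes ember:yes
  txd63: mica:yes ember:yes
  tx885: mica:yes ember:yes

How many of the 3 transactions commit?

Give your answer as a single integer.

Answer: 3

Derivation:
txb1a: all yes -> commit (commits=1)
txd63: all yes -> commit (commits=2)
tx885: all yes -> commit (commits=3)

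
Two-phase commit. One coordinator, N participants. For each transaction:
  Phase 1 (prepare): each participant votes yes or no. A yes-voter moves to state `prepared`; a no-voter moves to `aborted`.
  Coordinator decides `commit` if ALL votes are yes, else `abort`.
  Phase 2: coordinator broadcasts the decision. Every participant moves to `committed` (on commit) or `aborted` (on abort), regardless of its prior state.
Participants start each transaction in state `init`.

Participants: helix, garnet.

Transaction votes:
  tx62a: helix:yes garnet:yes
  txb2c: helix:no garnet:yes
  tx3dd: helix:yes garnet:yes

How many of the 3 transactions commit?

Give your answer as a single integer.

tx62a: all yes -> commit (commits=1)
txb2c: no from helix -> abort (commits=1)
tx3dd: all yes -> commit (commits=2)

Answer: 2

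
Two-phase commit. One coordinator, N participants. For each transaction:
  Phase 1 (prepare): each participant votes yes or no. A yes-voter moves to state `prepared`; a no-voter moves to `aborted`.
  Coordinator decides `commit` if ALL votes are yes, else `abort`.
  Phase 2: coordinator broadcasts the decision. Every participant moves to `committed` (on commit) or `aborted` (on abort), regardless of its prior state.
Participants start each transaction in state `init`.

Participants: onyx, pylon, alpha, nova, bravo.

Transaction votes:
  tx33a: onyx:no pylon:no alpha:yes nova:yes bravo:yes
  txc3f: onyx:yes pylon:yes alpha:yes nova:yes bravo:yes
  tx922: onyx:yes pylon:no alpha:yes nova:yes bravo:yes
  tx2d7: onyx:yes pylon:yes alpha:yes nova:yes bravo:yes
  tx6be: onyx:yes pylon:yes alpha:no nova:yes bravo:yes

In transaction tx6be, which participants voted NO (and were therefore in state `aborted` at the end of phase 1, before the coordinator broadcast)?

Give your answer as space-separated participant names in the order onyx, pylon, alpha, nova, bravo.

Answer: alpha

Derivation:
Txn tx6be phase 1: onyx yes -> prepared; pylon yes -> prepared; alpha no -> aborted; nova yes -> prepared; bravo yes -> prepared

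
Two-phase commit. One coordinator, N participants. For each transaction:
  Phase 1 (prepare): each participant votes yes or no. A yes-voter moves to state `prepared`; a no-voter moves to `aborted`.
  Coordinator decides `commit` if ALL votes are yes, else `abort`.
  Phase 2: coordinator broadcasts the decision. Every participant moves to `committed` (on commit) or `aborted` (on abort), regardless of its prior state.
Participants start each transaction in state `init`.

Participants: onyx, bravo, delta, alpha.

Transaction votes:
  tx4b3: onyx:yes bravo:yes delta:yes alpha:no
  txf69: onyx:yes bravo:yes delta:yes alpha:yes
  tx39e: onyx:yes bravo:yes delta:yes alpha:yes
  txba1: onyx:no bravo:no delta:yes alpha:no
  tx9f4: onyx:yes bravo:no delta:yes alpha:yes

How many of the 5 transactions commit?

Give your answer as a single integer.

Answer: 2

Derivation:
tx4b3: no from alpha -> abort (commits=0)
txf69: all yes -> commit (commits=1)
tx39e: all yes -> commit (commits=2)
txba1: no from onyx, bravo, alpha -> abort (commits=2)
tx9f4: no from bravo -> abort (commits=2)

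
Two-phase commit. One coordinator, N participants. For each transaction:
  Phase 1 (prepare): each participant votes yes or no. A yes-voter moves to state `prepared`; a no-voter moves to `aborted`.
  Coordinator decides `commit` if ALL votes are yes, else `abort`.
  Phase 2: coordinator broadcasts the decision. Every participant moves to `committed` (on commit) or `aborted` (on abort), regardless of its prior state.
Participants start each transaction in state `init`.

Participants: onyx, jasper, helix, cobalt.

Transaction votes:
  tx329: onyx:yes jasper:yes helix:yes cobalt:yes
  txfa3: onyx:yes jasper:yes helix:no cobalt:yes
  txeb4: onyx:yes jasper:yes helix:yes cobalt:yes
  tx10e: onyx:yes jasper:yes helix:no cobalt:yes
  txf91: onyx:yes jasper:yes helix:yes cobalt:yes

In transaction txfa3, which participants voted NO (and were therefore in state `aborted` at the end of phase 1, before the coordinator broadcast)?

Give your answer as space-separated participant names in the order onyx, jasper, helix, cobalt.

Answer: helix

Derivation:
Txn txfa3 phase 1: onyx yes -> prepared; jasper yes -> prepared; helix no -> aborted; cobalt yes -> prepared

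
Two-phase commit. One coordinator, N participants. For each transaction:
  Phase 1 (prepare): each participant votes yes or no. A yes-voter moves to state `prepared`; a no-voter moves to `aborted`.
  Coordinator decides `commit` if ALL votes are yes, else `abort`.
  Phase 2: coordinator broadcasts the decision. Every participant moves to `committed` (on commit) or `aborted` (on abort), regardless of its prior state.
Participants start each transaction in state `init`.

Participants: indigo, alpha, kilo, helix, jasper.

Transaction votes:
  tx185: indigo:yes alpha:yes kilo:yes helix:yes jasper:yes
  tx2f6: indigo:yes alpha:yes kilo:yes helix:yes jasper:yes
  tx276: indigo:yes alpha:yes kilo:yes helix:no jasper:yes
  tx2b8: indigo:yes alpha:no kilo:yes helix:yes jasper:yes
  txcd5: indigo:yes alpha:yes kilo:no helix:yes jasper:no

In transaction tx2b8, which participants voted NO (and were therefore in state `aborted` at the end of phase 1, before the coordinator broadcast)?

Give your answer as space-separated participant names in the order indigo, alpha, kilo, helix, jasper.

Answer: alpha

Derivation:
Txn tx2b8 phase 1: indigo yes -> prepared; alpha no -> aborted; kilo yes -> prepared; helix yes -> prepared; jasper yes -> prepared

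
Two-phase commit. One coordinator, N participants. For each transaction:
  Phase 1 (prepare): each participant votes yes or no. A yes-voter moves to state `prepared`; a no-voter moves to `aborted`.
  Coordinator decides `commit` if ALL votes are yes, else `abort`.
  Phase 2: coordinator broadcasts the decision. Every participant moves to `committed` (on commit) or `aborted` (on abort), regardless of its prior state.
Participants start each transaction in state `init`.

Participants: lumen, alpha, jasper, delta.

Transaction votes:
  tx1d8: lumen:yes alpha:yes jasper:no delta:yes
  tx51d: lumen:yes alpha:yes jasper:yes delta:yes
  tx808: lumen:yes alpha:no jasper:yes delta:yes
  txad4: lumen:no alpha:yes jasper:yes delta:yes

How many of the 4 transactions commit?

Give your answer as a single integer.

tx1d8: no from jasper -> abort (commits=0)
tx51d: all yes -> commit (commits=1)
tx808: no from alpha -> abort (commits=1)
txad4: no from lumen -> abort (commits=1)

Answer: 1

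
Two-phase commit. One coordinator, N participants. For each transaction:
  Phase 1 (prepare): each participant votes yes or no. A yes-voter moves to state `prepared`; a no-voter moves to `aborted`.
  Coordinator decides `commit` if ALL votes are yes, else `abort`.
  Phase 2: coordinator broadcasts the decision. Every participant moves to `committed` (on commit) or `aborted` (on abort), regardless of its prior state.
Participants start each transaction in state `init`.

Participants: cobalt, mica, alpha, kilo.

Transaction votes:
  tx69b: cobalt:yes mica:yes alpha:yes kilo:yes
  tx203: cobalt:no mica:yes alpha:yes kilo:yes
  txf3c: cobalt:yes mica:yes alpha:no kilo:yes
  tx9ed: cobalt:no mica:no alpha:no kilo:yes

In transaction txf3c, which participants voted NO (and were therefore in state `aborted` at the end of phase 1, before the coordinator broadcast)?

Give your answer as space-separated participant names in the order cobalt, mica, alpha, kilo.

Txn txf3c phase 1: cobalt yes -> prepared; mica yes -> prepared; alpha no -> aborted; kilo yes -> prepared

Answer: alpha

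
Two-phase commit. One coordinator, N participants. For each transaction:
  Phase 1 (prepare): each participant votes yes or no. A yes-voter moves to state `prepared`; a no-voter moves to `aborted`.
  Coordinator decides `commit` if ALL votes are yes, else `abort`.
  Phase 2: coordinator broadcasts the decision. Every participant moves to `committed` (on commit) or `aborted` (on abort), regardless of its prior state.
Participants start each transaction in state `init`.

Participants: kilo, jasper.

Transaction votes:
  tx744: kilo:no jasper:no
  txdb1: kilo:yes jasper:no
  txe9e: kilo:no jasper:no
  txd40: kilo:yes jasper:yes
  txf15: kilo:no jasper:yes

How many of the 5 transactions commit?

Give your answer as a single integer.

tx744: no from kilo, jasper -> abort (commits=0)
txdb1: no from jasper -> abort (commits=0)
txe9e: no from kilo, jasper -> abort (commits=0)
txd40: all yes -> commit (commits=1)
txf15: no from kilo -> abort (commits=1)

Answer: 1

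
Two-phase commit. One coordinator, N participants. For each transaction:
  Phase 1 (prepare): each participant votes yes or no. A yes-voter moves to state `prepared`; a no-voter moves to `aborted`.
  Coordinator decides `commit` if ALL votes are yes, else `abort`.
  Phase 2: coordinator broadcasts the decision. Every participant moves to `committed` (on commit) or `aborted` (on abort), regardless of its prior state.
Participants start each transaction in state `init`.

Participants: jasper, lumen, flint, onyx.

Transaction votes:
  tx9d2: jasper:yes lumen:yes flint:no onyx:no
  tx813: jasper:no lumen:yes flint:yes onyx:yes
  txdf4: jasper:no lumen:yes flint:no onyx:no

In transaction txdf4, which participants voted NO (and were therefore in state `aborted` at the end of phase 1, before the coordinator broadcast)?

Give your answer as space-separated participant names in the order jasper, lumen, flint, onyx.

Txn txdf4 phase 1: jasper no -> aborted; lumen yes -> prepared; flint no -> aborted; onyx no -> aborted

Answer: jasper flint onyx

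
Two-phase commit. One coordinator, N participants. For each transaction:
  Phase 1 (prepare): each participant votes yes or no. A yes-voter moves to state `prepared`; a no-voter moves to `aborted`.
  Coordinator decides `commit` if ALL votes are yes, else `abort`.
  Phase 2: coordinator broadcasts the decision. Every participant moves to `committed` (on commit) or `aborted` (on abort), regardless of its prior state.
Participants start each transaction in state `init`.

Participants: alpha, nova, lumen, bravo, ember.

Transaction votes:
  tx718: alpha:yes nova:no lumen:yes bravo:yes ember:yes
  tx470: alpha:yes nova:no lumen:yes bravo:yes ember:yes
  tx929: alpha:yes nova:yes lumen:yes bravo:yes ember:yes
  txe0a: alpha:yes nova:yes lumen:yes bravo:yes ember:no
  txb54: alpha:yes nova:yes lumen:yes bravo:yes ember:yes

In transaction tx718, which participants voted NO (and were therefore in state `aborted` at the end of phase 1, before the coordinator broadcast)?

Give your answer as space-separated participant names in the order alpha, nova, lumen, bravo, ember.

Txn tx718 phase 1: alpha yes -> prepared; nova no -> aborted; lumen yes -> prepared; bravo yes -> prepared; ember yes -> prepared

Answer: nova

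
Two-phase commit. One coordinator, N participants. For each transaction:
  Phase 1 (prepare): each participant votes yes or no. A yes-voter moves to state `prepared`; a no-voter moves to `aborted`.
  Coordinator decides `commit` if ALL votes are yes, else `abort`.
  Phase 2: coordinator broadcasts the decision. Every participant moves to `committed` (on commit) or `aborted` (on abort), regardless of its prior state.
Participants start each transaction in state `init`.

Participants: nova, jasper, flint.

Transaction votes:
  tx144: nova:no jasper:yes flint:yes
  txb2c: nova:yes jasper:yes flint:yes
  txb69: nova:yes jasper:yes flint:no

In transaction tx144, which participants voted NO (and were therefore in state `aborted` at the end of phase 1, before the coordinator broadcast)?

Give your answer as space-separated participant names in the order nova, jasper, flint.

Txn tx144 phase 1: nova no -> aborted; jasper yes -> prepared; flint yes -> prepared

Answer: nova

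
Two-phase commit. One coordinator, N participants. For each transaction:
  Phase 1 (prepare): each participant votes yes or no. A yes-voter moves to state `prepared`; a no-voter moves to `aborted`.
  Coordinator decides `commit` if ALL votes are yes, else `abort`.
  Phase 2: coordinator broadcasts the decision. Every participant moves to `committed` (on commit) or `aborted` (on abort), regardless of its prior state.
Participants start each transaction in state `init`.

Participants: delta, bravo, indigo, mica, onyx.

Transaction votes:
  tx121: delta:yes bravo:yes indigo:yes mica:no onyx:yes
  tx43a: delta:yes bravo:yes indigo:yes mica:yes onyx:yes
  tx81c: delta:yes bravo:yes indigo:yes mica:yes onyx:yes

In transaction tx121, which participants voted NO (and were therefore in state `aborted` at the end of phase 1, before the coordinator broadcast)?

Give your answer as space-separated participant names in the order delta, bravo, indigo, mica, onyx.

Txn tx121 phase 1: delta yes -> prepared; bravo yes -> prepared; indigo yes -> prepared; mica no -> aborted; onyx yes -> prepared

Answer: mica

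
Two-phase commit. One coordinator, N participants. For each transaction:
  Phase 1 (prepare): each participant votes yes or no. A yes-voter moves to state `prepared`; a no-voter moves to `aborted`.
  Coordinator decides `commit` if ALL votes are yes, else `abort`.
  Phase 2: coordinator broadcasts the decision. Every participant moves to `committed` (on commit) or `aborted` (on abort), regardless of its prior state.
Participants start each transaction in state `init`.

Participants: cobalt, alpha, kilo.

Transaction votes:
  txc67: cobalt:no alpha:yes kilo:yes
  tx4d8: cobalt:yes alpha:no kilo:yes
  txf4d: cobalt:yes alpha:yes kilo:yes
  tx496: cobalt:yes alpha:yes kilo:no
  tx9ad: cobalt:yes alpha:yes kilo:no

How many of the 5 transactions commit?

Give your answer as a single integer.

Answer: 1

Derivation:
txc67: no from cobalt -> abort (commits=0)
tx4d8: no from alpha -> abort (commits=0)
txf4d: all yes -> commit (commits=1)
tx496: no from kilo -> abort (commits=1)
tx9ad: no from kilo -> abort (commits=1)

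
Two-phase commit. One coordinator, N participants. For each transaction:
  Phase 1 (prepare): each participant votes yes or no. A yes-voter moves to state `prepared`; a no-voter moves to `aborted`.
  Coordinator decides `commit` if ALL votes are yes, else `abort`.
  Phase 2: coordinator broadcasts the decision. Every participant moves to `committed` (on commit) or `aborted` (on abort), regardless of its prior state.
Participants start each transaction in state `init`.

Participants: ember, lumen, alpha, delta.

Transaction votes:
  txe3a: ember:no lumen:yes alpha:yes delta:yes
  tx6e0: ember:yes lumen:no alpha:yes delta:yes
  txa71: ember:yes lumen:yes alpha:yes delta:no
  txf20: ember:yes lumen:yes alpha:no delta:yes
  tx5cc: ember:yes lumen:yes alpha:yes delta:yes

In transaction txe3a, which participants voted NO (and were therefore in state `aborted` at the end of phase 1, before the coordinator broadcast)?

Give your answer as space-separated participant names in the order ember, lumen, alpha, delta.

Txn txe3a phase 1: ember no -> aborted; lumen yes -> prepared; alpha yes -> prepared; delta yes -> prepared

Answer: ember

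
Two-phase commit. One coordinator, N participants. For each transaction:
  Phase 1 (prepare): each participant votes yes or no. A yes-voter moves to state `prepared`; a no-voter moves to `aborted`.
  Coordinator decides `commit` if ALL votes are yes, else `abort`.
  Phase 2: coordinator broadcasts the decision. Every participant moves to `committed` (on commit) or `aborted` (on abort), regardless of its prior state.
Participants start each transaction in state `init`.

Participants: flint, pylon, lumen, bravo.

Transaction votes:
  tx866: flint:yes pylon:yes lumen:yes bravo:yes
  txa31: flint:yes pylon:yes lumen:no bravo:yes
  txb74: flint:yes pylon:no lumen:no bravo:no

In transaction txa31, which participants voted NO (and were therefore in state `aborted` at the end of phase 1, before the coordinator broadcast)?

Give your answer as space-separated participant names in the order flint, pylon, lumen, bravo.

Txn txa31 phase 1: flint yes -> prepared; pylon yes -> prepared; lumen no -> aborted; bravo yes -> prepared

Answer: lumen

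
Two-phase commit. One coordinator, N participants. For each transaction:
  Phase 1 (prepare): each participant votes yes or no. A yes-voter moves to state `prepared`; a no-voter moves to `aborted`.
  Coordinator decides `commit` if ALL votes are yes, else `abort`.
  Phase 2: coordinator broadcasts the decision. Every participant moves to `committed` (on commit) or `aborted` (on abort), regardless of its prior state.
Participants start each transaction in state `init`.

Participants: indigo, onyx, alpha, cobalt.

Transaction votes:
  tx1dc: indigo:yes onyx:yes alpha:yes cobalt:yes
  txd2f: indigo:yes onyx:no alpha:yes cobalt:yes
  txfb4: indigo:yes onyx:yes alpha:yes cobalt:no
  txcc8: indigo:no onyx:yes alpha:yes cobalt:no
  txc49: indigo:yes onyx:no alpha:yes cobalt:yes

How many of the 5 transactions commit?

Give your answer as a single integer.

tx1dc: all yes -> commit (commits=1)
txd2f: no from onyx -> abort (commits=1)
txfb4: no from cobalt -> abort (commits=1)
txcc8: no from indigo, cobalt -> abort (commits=1)
txc49: no from onyx -> abort (commits=1)

Answer: 1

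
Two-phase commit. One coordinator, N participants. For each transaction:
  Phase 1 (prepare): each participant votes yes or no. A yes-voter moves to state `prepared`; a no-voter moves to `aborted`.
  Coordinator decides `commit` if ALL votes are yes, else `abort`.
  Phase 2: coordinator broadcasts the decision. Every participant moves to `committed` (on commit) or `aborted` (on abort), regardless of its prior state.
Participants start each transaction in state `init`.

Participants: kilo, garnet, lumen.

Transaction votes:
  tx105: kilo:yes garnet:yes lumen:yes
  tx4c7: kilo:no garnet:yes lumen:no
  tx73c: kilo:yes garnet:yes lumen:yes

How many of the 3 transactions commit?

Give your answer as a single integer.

tx105: all yes -> commit (commits=1)
tx4c7: no from kilo, lumen -> abort (commits=1)
tx73c: all yes -> commit (commits=2)

Answer: 2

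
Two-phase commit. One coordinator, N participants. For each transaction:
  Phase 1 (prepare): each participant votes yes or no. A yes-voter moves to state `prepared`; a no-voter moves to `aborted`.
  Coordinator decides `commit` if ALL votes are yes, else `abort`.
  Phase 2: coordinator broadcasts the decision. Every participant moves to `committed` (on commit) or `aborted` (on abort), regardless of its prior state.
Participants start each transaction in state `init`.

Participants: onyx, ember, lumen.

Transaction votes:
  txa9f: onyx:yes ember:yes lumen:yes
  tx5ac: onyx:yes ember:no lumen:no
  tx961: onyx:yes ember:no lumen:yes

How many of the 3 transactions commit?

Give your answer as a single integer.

Answer: 1

Derivation:
txa9f: all yes -> commit (commits=1)
tx5ac: no from ember, lumen -> abort (commits=1)
tx961: no from ember -> abort (commits=1)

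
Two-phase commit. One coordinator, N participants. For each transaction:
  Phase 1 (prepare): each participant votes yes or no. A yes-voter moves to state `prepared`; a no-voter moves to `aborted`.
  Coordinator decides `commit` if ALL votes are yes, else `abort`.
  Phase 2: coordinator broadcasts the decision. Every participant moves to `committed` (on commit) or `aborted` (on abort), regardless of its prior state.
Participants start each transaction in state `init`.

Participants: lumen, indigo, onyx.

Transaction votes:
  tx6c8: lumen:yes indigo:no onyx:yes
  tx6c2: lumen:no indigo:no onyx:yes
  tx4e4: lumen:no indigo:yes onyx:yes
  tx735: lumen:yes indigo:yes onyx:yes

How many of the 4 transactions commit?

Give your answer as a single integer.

tx6c8: no from indigo -> abort (commits=0)
tx6c2: no from lumen, indigo -> abort (commits=0)
tx4e4: no from lumen -> abort (commits=0)
tx735: all yes -> commit (commits=1)

Answer: 1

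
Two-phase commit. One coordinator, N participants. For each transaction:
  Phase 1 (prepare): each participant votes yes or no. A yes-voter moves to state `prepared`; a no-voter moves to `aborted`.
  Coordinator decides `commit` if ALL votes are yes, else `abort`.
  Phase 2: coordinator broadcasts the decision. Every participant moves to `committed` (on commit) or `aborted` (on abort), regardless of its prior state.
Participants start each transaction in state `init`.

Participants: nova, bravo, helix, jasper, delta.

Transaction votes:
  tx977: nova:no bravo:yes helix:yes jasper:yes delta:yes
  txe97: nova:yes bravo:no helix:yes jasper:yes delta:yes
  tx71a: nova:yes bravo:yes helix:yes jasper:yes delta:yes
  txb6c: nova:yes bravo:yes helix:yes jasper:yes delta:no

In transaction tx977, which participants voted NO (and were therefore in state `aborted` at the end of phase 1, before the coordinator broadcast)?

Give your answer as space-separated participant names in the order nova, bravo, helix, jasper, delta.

Txn tx977 phase 1: nova no -> aborted; bravo yes -> prepared; helix yes -> prepared; jasper yes -> prepared; delta yes -> prepared

Answer: nova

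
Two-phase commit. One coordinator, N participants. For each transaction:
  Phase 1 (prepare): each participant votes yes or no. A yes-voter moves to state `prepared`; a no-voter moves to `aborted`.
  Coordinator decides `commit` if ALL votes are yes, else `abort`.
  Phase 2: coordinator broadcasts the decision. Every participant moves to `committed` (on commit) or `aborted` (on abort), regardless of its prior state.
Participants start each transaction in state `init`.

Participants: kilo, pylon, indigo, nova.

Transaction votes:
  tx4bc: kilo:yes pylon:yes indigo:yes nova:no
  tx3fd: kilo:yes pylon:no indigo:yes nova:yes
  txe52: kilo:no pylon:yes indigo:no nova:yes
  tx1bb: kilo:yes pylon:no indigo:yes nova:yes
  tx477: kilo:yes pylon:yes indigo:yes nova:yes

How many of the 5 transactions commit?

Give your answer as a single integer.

Answer: 1

Derivation:
tx4bc: no from nova -> abort (commits=0)
tx3fd: no from pylon -> abort (commits=0)
txe52: no from kilo, indigo -> abort (commits=0)
tx1bb: no from pylon -> abort (commits=0)
tx477: all yes -> commit (commits=1)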